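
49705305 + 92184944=141890249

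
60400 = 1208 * 50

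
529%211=107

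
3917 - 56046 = -52129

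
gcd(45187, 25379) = 619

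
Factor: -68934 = -1*2^1*3^1*11489^1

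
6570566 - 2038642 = 4531924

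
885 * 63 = 55755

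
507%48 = 27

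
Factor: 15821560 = 2^3*5^1*17^1*53^1*439^1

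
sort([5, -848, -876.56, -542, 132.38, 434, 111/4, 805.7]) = [-876.56, -848, -542, 5, 111/4, 132.38, 434, 805.7]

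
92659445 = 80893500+11765945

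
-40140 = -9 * 4460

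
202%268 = 202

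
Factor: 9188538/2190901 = 2^1*3^1*89^1*17207^1*2190901^(-1)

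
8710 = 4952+3758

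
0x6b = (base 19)5c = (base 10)107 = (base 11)98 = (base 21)52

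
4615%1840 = 935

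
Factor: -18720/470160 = -1*2^1*13^1*653^(-1) = -26/653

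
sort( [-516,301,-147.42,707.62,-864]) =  [-864,-516,-147.42,301,707.62]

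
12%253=12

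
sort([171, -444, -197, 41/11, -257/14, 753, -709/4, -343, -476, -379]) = [-476, -444, -379, -343, -197, -709/4, -257/14, 41/11, 171, 753]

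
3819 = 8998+-5179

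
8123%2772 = 2579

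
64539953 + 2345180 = 66885133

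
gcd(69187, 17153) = 1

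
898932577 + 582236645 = 1481169222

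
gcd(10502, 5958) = 2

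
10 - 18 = -8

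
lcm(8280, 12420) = 24840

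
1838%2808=1838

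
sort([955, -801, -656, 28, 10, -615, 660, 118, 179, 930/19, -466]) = [-801, -656, -615, -466, 10, 28, 930/19, 118, 179, 660, 955]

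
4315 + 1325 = 5640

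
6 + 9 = 15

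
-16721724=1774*(-9426)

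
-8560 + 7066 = -1494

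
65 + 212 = 277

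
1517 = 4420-2903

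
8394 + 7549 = 15943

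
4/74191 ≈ 0.0000539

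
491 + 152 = 643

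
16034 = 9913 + 6121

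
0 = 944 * 0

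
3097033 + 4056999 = 7154032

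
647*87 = 56289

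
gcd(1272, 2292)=12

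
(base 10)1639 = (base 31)1lr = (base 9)2221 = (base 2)11001100111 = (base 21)3f1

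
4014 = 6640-2626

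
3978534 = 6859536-2881002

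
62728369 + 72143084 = 134871453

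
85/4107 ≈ 0.0207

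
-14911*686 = -10228946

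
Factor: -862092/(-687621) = 2^2 * 3^1 * 7^1 * 67^(-1) = 84/67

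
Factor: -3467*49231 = -1*7^1*13^1*541^1*3467^1 = -170683877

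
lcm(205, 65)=2665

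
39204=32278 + 6926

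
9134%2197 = 346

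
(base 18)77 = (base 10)133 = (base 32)45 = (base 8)205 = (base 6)341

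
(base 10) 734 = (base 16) 2de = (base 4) 23132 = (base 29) p9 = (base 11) 608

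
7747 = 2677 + 5070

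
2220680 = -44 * (-50470)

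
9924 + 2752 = 12676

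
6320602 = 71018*89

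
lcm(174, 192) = 5568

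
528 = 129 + 399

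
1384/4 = 346 = 346.00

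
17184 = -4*(-4296)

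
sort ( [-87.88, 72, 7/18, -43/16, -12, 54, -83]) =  [-87.88, -83, -12, -43/16, 7/18, 54, 72]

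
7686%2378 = 552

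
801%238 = 87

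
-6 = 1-7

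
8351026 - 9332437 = -981411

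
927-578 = 349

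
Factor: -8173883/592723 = -1*41^1*73^1*2731^1*592723^(-1)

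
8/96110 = 4/48055 ≈ 0.0000832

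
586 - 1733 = -1147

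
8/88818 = 4/44409 ≈ 0.0000901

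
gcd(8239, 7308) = 7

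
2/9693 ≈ 0.000206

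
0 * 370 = 0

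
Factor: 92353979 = 17^1 * 73^1 * 74419^1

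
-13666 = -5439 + -8227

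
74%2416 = 74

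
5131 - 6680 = -1549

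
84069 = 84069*1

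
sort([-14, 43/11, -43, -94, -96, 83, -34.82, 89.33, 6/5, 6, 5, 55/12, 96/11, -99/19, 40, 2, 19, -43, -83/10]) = [-96, -94, -43, -43, -34.82, -14, -83/10, -99/19, 6/5, 2, 43/11, 55/12, 5, 6, 96/11, 19, 40, 83, 89.33]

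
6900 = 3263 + 3637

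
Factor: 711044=2^2*177761^1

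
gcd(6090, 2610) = 870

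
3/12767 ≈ 0.000235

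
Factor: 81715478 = 2^1 * 13^1 * 61^1 * 67^1 * 769^1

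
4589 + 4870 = 9459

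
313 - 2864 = -2551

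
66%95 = 66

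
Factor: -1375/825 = -1 * 3^ (-1) * 5^1 = -5/3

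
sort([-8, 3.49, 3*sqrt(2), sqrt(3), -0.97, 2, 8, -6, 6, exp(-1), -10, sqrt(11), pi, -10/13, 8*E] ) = [-10, -8, -6, -0.97, -10/13, exp(-1), sqrt(3), 2, pi, sqrt(11), 3.49, 3*sqrt(2), 6, 8, 8*E] 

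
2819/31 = 90 + 29/31 ≈ 90.94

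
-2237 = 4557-6794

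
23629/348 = 67 + 313/348 ≈ 67.90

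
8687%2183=2138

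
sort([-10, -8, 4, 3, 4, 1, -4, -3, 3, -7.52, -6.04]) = [-10, -8, -7.52, -6.04, -4, -3, 1, 3, 3, 4, 4]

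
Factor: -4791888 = -1*2^4*3^2*107^1*311^1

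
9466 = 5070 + 4396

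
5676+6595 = 12271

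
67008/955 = 70 + 158/955 ≈ 70.17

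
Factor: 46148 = 2^2*83^1*139^1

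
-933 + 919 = -14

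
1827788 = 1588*1151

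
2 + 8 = 10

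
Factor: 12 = 2^2*3^1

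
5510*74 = 407740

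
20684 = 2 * 10342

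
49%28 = 21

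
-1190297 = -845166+-345131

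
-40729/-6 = 6788 + 1/6 ≈ 6788.17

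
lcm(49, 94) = 4606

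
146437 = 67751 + 78686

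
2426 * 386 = 936436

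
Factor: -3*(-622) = 2^1*3^1*311^1 = 1866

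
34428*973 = 33498444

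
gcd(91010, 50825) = 95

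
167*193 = 32231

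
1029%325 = 54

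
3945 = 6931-2986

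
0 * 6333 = 0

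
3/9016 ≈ 0.000333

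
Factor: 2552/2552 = 1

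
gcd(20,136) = 4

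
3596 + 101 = 3697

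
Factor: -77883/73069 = -1 * 3^1 * 13^1 * 89^(-1) * 821^(-1) * 1997^1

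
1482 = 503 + 979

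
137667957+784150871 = 921818828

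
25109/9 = 2789 + 8/9 ≈ 2789.89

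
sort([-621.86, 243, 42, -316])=[-621.86, -316, 42, 243]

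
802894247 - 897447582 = -94553335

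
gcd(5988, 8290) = 2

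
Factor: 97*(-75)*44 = -1*2^2*3^1*5^2*11^1*97^1 = -320100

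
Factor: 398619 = 3^2 * 13^1 * 3407^1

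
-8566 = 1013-9579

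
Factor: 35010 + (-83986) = -1*2^4*3061^1 = -48976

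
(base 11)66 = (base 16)48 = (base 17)44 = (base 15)4c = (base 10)72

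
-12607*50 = -630350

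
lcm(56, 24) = 168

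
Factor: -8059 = -1*8059^1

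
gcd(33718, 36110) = 46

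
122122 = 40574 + 81548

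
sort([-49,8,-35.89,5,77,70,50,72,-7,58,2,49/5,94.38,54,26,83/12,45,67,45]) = [-49,-35.89,-7,2,5,83/12,8,49/5,26,45,45,50,54,58,67,70,72,77,94.38]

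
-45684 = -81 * 564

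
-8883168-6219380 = -15102548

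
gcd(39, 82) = 1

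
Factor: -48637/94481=-1*17^1*107^(-1)*883^(-1)*2861^1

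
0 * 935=0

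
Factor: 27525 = 3^1*5^2*367^1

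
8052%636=420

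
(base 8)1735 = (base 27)19h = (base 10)989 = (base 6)4325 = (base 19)2e1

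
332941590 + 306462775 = 639404365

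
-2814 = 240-3054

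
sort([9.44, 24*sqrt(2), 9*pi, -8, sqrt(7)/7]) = [-8, sqrt(7)/7, 9.44, 9*pi, 24*sqrt(2)]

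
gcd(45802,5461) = 1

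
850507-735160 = 115347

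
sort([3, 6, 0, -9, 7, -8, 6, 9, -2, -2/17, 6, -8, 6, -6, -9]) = [-9, -9, -8, -8, -6, -2, -2/17, 0, 3, 6, 6, 6, 6, 7, 9]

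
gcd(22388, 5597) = 5597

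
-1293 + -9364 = -10657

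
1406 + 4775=6181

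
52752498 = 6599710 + 46152788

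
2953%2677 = 276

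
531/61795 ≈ 0.00859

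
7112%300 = 212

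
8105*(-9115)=-73877075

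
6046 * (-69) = -417174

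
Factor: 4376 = 2^3*547^1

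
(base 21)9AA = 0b1000001011101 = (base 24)76D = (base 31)4B4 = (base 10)4189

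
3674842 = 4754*773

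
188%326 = 188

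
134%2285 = 134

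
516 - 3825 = -3309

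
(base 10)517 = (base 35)er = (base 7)1336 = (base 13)30a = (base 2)1000000101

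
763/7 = 109 = 109.00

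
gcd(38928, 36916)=4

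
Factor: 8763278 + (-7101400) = 2^1*830939^1 = 1661878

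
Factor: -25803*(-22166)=2^1*3^2*47^1*61^1*11083^1=571949298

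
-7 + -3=-10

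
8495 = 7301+1194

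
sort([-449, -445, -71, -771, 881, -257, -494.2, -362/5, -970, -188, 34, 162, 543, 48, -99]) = [-970, -771, -494.2, -449, -445, -257, -188, -99, -362/5, -71, 34, 48, 162, 543, 881]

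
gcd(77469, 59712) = 3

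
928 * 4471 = 4149088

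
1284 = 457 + 827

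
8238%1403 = 1223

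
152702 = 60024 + 92678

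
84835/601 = 141+94/601 ≈ 141.16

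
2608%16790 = 2608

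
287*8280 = 2376360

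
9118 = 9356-238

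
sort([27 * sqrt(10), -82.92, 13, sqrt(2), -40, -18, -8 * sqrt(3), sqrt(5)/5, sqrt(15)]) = [-82.92, -40, -18, -8 * sqrt(3), sqrt(5)/5, sqrt(2), sqrt(15), 13, 27 * sqrt(10)]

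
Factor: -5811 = -1 * 3^1 * 13^1 * 149^1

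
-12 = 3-15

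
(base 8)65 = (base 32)1l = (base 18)2h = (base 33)1k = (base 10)53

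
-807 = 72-879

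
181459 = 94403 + 87056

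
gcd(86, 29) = 1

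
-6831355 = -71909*95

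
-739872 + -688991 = -1428863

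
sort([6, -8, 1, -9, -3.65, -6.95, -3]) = [-9, -8, -6.95, -3.65, -3, 1, 6]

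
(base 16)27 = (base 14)2b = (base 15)29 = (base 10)39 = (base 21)1i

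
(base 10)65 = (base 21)32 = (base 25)2f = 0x41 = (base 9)72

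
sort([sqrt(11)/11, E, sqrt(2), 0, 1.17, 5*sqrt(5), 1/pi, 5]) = [0, sqrt(11)/11, 1/pi, 1.17, sqrt(2), E, 5, 5*sqrt(5)]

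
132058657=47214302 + 84844355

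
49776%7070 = 286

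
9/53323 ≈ 0.000169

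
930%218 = 58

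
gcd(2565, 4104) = 513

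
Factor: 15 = 3^1*5^1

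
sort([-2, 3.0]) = [-2, 3.0]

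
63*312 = 19656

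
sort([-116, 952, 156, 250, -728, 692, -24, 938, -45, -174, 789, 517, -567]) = [-728, -567, -174, -116, -45, -24, 156, 250, 517, 692, 789, 938, 952]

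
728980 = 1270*574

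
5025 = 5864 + -839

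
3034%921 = 271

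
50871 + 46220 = 97091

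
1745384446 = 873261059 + 872123387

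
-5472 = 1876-7348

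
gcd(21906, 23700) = 6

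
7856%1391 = 901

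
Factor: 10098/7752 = 2^(-2) * 3^2 * 11^1 * 19^(-1) = 99/76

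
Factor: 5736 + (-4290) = 2^1 * 3^1 * 241^1 = 1446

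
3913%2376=1537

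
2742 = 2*1371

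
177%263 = 177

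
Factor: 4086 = 2^1 * 3^2 * 227^1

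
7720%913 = 416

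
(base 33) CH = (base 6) 1525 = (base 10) 413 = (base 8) 635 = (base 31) DA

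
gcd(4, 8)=4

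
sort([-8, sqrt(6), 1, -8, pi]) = [-8, -8, 1, sqrt(6), pi]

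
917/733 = 1 + 184/733 ≈ 1.25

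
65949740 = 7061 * 9340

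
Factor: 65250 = 2^1 * 3^2 * 5^3 * 29^1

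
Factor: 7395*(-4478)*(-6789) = 2^1*3^2*5^1*17^1*29^1*31^1*73^1*2239^1 = 224816445090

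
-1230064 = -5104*241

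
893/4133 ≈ 0.216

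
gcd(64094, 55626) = 146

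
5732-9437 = -3705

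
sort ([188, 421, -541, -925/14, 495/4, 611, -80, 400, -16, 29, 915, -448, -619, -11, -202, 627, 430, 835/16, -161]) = [-619, -541, -448, -202, -161, -80, -925/14, -16, -11, 29, 835/16, 495/4, 188, 400, 421, 430, 611, 627, 915]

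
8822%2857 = 251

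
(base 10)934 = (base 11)77a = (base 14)4aa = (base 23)1he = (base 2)1110100110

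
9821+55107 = 64928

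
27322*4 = 109288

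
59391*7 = 415737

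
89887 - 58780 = 31107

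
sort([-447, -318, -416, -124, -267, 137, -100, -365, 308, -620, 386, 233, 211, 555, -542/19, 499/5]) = [-620, -447, -416, -365, -318, -267, -124, -100, -542/19, 499/5, 137, 211, 233, 308, 386, 555]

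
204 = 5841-5637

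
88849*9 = 799641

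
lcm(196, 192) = 9408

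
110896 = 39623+71273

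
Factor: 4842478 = 2^1*29^2*2879^1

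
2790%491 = 335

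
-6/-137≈0.0438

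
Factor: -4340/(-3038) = 2^1*5^1*7^(-1) = 10/7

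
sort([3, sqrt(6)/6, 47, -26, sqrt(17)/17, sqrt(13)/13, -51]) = [-51, -26, sqrt(17)/17, sqrt(13)/13, sqrt(6)/6, 3, 47]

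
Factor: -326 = -1*2^1*163^1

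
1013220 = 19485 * 52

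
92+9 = 101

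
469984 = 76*6184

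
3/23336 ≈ 0.000129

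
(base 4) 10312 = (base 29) ak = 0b100110110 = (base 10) 310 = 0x136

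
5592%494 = 158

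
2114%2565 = 2114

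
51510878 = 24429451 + 27081427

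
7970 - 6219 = 1751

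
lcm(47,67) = 3149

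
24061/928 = 25 + 861/928 ≈ 25.93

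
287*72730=20873510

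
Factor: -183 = -1*3^1*61^1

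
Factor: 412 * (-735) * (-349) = 2^2 * 3^1 * 5^1 * 7^2 * 103^1 * 349^1 = 105684180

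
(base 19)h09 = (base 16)1802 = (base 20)f76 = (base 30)6oq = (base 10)6146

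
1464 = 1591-127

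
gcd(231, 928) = 1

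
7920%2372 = 804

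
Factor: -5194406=-1*2^1*7^1*371029^1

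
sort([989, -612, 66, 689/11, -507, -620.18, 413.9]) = [-620.18, -612, -507, 689/11, 66, 413.9, 989]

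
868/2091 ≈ 0.415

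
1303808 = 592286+711522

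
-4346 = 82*(-53)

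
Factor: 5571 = 3^2*619^1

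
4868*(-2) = -9736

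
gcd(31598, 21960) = 122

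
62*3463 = 214706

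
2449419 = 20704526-18255107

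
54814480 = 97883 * 560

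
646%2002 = 646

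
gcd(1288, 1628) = 4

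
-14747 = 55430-70177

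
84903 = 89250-4347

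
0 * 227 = 0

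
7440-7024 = 416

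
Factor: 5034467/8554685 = 5^(-1)*1710937^(-1)*5034467^1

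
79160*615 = 48683400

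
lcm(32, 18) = 288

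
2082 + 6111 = 8193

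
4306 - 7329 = -3023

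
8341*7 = 58387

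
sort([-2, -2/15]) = [-2, -2/15]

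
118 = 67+51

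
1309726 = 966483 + 343243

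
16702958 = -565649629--582352587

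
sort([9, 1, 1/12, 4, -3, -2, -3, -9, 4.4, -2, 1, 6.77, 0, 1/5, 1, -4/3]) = [-9, -3, -3, -2, -2, -4/3, 0, 1/12, 1/5, 1, 1, 1, 4, 4.4, 6.77, 9]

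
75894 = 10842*7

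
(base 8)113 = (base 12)63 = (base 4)1023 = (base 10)75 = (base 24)33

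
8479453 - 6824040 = 1655413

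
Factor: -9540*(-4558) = 2^3*3^2*5^1*43^1*53^2 = 43483320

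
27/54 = 1/2 = 0.50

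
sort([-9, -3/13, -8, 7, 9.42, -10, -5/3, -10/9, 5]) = [-10, -9, -8, -5/3, -10/9, -3/13, 5, 7, 9.42]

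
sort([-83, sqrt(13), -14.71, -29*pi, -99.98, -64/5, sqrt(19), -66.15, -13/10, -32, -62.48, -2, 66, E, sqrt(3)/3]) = [-99.98, -29*pi, -83, -66.15, -62.48, -32, -14.71, -64/5, -2, -13/10, sqrt(3)/3, E, sqrt(13), sqrt(19), 66]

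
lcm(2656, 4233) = 135456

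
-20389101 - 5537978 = -25927079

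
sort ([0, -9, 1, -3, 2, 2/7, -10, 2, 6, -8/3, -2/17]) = [-10, -9, -3, -8/3, -2/17, 0, 2/7, 1, 2, 2, 6]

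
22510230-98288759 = -75778529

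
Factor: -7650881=-1 * 7^1 * 23^1 * 47521^1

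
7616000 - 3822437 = 3793563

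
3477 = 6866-3389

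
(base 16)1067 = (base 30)4jt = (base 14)175d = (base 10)4199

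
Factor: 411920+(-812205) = -1 * 5^1 * 223^1 * 359^1 = -400285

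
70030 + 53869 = 123899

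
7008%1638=456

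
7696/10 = 3848/5 = 769.60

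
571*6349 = 3625279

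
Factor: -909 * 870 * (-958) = 2^2 * 3^3 * 5^1 * 29^1 * 101^1 * 479^1 = 757615140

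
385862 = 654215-268353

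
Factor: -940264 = -1*2^3*13^1*9041^1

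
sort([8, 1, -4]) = [-4, 1, 8]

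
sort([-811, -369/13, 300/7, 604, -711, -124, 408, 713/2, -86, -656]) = [-811, -711, -656, -124, -86, -369/13, 300/7, 713/2, 408, 604]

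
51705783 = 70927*729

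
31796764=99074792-67278028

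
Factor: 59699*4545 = 3^2*5^1*101^1*59699^1 = 271331955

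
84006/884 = 95 + 1/34 ≈ 95.03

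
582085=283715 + 298370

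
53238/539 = 98 + 416/539 ≈ 98.77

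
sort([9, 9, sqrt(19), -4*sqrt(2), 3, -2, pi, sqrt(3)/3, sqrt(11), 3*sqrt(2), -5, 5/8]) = [-4*sqrt(2), -5, -2, sqrt(3)/3, 5/8, 3, pi, sqrt(11), 3*sqrt(2), sqrt(19), 9, 9]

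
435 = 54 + 381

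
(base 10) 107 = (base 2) 1101011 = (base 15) 72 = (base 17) 65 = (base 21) 52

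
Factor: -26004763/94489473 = -1*3^(-1)*13^(-1)*1571^1*16553^1*2422807^(-1) 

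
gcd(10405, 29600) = 5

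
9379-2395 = 6984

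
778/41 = 18 + 40/41 ≈ 18.98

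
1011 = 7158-6147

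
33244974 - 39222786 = -5977812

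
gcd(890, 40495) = 445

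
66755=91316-24561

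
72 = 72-0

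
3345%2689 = 656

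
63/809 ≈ 0.0779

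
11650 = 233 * 50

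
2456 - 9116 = -6660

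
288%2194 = 288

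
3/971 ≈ 0.00309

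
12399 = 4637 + 7762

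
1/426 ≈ 0.00235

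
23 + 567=590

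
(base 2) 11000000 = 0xc0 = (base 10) 192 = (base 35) 5h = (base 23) 88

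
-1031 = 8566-9597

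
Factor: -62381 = -1*11^1*53^1*107^1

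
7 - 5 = 2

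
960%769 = 191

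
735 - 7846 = -7111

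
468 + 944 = 1412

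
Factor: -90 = -1 * 2^1 * 3^2 * 5^1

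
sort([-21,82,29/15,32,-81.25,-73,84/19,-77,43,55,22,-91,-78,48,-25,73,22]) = [-91,-81.25,-78,-77,-73,-25,-21,29/15,84/19,22,22,32,43,48,55,73,82]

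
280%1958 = 280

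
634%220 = 194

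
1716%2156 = 1716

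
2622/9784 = 1311/4892 ≈ 0.268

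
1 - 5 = -4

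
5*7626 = 38130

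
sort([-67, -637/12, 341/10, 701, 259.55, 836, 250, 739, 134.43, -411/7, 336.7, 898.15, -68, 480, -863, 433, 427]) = [-863, -68, -67, -411/7, -637/12, 341/10, 134.43, 250, 259.55, 336.7, 427, 433, 480, 701, 739, 836, 898.15]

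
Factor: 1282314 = 2^1 * 3^1 * 11^1 * 19429^1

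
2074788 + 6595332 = 8670120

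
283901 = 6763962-6480061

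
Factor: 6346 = 2^1 * 19^1 * 167^1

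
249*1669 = 415581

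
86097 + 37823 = 123920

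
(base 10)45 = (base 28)1h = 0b101101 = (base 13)36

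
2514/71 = 35 + 29/71 ≈ 35.41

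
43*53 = 2279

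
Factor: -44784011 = -1*44784011^1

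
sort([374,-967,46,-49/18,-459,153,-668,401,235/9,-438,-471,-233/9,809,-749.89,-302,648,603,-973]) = [-973,-967,-749.89,-668,-471,-459,-438,-302,-233/9,-49/18,235/9,46,153,374,401,603,648,809]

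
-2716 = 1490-4206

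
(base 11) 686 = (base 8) 1464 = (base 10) 820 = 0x334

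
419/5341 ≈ 0.0784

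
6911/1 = 6911 = 6911.00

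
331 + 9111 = 9442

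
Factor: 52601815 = 5^1 * 7^1 * 1502909^1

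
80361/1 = 80361 = 80361.00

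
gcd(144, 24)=24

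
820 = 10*82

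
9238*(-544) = -5025472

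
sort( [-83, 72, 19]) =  [-83, 19, 72]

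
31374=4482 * 7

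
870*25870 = 22506900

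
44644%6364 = 96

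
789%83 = 42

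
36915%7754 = 5899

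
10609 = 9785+824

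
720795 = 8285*87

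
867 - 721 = 146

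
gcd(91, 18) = 1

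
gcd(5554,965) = 1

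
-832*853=-709696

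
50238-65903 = -15665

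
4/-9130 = -2/4565 ≈ -0.000438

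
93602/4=23400 + 1/2=23400.50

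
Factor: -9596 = -1 * 2^2 * 2399^1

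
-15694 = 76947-92641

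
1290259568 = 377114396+913145172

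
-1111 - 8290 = -9401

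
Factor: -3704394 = -1*2^1*3^1*167^1*3697^1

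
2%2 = 0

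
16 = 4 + 12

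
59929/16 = 3745+9/16 ≈ 3745.56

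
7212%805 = 772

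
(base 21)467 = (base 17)69a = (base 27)2g7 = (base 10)1897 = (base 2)11101101001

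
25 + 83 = 108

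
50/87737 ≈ 0.000570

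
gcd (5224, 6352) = 8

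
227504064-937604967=-710100903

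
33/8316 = 1/252 ≈ 0.00397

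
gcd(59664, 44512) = 16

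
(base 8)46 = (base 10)38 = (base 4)212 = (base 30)18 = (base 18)22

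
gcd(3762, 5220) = 18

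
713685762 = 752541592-38855830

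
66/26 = 33/13 ≈ 2.54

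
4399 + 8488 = 12887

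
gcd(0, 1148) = 1148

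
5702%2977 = 2725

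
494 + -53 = 441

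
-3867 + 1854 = -2013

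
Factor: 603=3^2 * 67^1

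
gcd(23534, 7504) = 14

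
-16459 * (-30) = 493770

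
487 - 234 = 253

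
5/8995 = 1/1799 ≈ 0.000556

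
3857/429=8 + 425/429 ≈ 8.99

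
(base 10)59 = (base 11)54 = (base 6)135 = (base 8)73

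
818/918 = 409/459 ≈ 0.891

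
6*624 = 3744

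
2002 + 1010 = 3012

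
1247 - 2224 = -977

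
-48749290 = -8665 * 5626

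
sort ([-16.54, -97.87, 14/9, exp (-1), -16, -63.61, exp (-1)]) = [-97.87, -63.61, -16.54, -16, exp (-1), exp (-1), 14/9]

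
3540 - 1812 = 1728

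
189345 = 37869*5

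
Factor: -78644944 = -1*2^4*7^1*73^1*9619^1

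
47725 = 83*575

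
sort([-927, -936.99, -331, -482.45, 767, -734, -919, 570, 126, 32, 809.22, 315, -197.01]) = [-936.99, -927, -919, -734, -482.45, -331, -197.01, 32, 126, 315, 570, 767, 809.22]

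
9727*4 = 38908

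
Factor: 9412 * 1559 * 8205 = 2^2 * 3^1 * 5^1 * 13^1 * 181^1 * 547^1 * 1559^1 = 120394492140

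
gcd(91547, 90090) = 1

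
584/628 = 146/157 ≈ 0.930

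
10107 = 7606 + 2501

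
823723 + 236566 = 1060289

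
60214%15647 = 13273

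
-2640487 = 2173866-4814353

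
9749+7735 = 17484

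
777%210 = 147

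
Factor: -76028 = -1*2^2*83^1*229^1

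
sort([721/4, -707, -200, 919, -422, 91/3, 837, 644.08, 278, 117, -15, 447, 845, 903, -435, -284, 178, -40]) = [-707, -435, -422, -284, -200, -40, -15, 91/3, 117, 178, 721/4, 278, 447, 644.08, 837, 845, 903, 919]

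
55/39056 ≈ 0.00141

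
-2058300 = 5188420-7246720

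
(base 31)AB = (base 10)321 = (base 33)9O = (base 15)166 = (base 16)141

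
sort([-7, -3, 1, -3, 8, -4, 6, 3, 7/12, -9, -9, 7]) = [-9, -9, -7, -4, -3, -3, 7/12, 1, 3, 6, 7, 8]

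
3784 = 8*473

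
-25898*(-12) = 310776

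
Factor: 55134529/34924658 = 2^(-1) * 337^(-1) * 51817^(-1) * 55134529^1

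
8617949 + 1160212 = 9778161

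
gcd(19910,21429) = 1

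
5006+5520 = 10526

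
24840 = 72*345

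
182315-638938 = -456623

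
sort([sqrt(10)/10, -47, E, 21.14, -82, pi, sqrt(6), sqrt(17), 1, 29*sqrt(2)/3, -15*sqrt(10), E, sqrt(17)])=[-82, -15*sqrt(10), -47, sqrt(10)/10, 1, sqrt(6), E, E, pi, sqrt(17), sqrt(17), 29*sqrt(2)/3, 21.14]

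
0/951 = 0 = 0.00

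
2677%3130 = 2677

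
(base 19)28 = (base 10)46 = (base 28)1i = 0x2e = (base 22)22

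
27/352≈0.0767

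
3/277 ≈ 0.0108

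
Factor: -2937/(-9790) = 2^(-1)*3^1*5^(-1) = 3/10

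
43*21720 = 933960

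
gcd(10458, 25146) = 18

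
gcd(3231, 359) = 359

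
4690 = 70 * 67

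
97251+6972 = 104223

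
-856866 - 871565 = -1728431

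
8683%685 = 463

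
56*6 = 336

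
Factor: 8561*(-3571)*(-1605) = 3^1*5^1*7^1*107^1*1223^1*3571^1 = 49066986255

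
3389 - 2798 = 591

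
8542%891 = 523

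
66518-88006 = -21488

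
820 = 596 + 224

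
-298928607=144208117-443136724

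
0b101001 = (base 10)41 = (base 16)29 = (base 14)2d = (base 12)35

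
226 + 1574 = 1800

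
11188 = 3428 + 7760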